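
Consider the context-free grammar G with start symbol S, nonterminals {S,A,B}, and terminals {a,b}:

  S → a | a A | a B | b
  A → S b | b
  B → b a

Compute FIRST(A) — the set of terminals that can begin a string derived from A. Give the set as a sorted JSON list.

FIRST iteration:
round 1:
  A via A→b: +{b}
  B via B→b a: +{b}
  S via S→a: +{a}
  S via S→b: +{b}
  FIRST(S)={a,b}  FIRST(A)={b}  FIRST(B)={b}
round 2:
  A via A→S b: +{a}
  FIRST(S)={a,b}  FIRST(A)={a,b}  FIRST(B)={b}
round 3: done
  FIRST(S)={a,b}  FIRST(A)={a,b}  FIRST(B)={b}

FIRST(A) = ["a", "b"]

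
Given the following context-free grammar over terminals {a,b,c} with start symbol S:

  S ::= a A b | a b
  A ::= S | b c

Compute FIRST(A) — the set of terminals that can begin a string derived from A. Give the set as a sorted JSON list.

FIRST sets, iterate to fixpoint:
round 1:
  A via A→b c: +{b}
  S via S→a A b: +{a}
  S: {a}  A: {b}
round 2:
  A via A→S: +{a}
  S: {a}  A: {a,b}
round 3: done
  S: {a}  A: {a,b}

FIRST(A) = ["a", "b"]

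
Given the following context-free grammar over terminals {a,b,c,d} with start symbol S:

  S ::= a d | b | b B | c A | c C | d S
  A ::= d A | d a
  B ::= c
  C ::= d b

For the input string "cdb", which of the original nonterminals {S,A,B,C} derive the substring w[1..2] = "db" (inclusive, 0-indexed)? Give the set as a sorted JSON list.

CNF form of G:
  S -> T0 S | T1 T0 | T2 B | T3 A | T3 C | b
  A -> T0 A | T0 T1
  B -> c
  C -> T0 T2
  T0 -> d
  T1 -> a
  T2 -> b
  T3 -> c

Fill CYK table bottom-up, restricted to cells inside w[1..2]:
  T[1,1] 'd' = {T0}  orig:{}
  T[2,2] 'b' = {S,T2}  orig:{S}
  T[1,2] 'db' = {C,S}

Original NTs in T[1,2] deriving "db": ["C", "S"]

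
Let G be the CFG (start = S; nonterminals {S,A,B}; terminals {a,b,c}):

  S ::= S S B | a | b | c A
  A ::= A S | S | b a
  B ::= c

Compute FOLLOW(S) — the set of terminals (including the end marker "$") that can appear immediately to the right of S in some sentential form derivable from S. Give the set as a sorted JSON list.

Compute FIRST by fixpoint:
[1]
  A via A→b a: +{b}
  B via B→c: +{c}
  S via S→a: +{a}
  S via S→b: +{b}
  S via S→c A: +{c}
  FIRST(S)={a,b,c}  FIRST(A)={b}  FIRST(B)={c}
[2]
  A via A→S: +{a,c}
  FIRST(S)={a,b,c}  FIRST(A)={a,b,c}  FIRST(B)={c}
[3] — fixpoint
  FIRST(S)={a,b,c}  FIRST(A)={a,b,c}  FIRST(B)={c}

Compute FOLLOW by fixpoint:
FOLLOW(S) := {$}
round 1:
  A→A S: FOLLOW(A) ⊇ FIRST(S) = {a,b,c}; new: +{a,b,c}
  A→A S: FOLLOW(S) ⊇ FOLLOW(A) ⊇ {a,b,c}; new: +{a,b,c}
  S→S S B: FOLLOW(B) ⊇ FOLLOW(S) ⊇ {$,a,b,c}; new: +{$,a,b,c}
  S→c A: FOLLOW(A) ⊇ FOLLOW(S) ⊇ {$,a,b,c}; new: +{$}
  FOLLOW(S)={$,a,b,c}  FOLLOW(A)={$,a,b,c}  FOLLOW(B)={$,a,b,c}
round 2: (no change)
  FOLLOW(S)={$,a,b,c}  FOLLOW(A)={$,a,b,c}  FOLLOW(B)={$,a,b,c}

FOLLOW(S) = ["$", "a", "b", "c"]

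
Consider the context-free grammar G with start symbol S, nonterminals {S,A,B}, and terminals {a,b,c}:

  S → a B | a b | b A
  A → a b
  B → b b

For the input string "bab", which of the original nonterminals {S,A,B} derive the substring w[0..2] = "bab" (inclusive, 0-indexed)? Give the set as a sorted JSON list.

Convert to CNF:
  S -> T0 B | T0 T1 | T1 A
  A -> T0 T1
  B -> T1 T1
  T0 -> a
  T1 -> b

Fill CYK table bottom-up (cells [i..j] with 0 ≤ i ≤ j ≤ 2 only):
  cell(0,0) b: {T1}  orig:{}
  cell(1,1) a: {T0}  orig:{}
  cell(2,2) b: {T1}  orig:{}
  cell(0,1) ba: ∅
  cell(1,2) ab: {A,S}
  cell(0,2) bab: {S}

Original NTs in T[0,2] deriving "bab": ["S"]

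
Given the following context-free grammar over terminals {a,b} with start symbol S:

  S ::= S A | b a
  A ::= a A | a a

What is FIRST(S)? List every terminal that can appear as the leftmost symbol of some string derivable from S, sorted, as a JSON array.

FIRST iteration:
[1]
  A via A→a A: +{a}
  S via S→b a: +{b}
  FIRST[S]={b}  FIRST[A]={a}
[2] — fixpoint
  FIRST[S]={b}  FIRST[A]={a}

FIRST(S) = ["b"]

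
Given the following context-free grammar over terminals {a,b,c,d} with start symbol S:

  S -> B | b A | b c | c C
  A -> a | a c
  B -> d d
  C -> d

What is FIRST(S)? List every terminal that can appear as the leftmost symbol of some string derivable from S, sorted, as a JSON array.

FIRST sets, iterate to fixpoint:
[1]
  A via A→a: +{a}
  B via B→d d: +{d}
  C via C→d: +{d}
  S via S→B: +{d}
  S via S→b A: +{b}
  S via S→c C: +{c}
  FIRST(S)={b,c,d}  FIRST(A)={a}  FIRST(B)={d}  FIRST(C)={d}
[2] (stable)
  FIRST(S)={b,c,d}  FIRST(A)={a}  FIRST(B)={d}  FIRST(C)={d}

FIRST(S) = ["b", "c", "d"]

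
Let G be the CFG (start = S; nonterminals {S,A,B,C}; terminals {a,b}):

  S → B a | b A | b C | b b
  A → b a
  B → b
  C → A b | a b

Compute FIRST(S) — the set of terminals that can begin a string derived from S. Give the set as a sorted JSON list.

FIRST sets, iterate to fixpoint:
[1]
  A via A→b a: +{b}
  B via B→b: +{b}
  C via C→A b: +{b}
  C via C→a b: +{a}
  S via S→B a: +{b}
  S: {b}  A: {b}  B: {b}  C: {a,b}
[2] (stable)
  S: {b}  A: {b}  B: {b}  C: {a,b}

FIRST(S) = ["b"]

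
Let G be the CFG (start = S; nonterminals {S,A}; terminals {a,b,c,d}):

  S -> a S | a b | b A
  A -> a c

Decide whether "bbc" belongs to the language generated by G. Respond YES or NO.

Convert to CNF:
  S -> T0 S | T0 T2 | T2 A
  A -> T0 T1
  T0 -> a
  T1 -> c
  T2 -> b

CYK fill:
  T[0,0] 'b' = {T2}  orig:{}
  T[1,1] 'b' = {T2}  orig:{}
  T[2,2] 'c' = {T1}  orig:{}
  T[0,1] 'bb' = ∅
  T[1,2] 'bc' = ∅
  T[0,2] 'bbc' = ∅

S ∉ T[0,2] ⇒ NO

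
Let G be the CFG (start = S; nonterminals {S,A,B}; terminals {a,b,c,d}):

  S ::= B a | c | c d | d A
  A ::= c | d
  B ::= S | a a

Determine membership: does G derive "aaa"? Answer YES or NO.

Convert to CNF:
  S -> B T0 | T1 T2 | T2 A | c
  A -> c | d
  B -> B T0 | T0 T0 | T1 T2 | T2 A | c
  T0 -> a
  T1 -> c
  T2 -> d

CYK table (by increasing span):
  T[0,0] 'a' = {T0}  orig:{}
  T[1,1] 'a' = {T0}  orig:{}
  T[2,2] 'a' = {T0}  orig:{}
  T[0,1] 'aa' = {B}
  T[1,2] 'aa' = {B}
  T[0,2] 'aaa' = {B,S}

S ∈ T[0,2] ⇒ YES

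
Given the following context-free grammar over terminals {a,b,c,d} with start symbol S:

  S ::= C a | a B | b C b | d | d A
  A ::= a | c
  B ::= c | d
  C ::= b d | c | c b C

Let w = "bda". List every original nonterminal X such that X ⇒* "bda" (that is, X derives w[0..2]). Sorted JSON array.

CNF form of G:
  S -> C T3 | T0 X5 | T1 A | T3 B | d
  A -> a | c
  B -> c | d
  C -> T0 T1 | T2 X4 | c
  T0 -> b
  T1 -> d
  T2 -> c
  T3 -> a
  X4 -> T0 C
  X5 -> C T0

Fill CYK table bottom-up — only the sub-triangle for w[0..2]:
  T[0,0] 'b' = {T0}  orig:{}
  T[1,1] 'd' = {B,S,T1}  orig:{B,S}
  T[2,2] 'a' = {A,T3}  orig:{A}
  T[0,1] 'bd' = {C}
  T[1,2] 'da' = {S}
  T[0,2] 'bda' = {S}

Original NTs in T[0,2] deriving "bda": ["S"]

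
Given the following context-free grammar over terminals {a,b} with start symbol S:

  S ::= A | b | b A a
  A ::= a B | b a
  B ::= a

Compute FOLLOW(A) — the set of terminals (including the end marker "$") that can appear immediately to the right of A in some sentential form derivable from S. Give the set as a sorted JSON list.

FIRST sets, iterate to fixpoint:
[1]
  A via A→a B: +{a}
  A via A→b a: +{b}
  B via B→a: +{a}
  S via S→A: +{a,b}
  S: {a,b}  A: {a,b}  B: {a}
[2] done
  S: {a,b}  A: {a,b}  B: {a}

FOLLOW iteration:
initialize: $ ∈ FOLLOW(S)
round 1:
  S→A: FOLLOW(A) ⊇ FOLLOW(S) ⊇ {$}; new: +{$}
  S→b A a: FOLLOW(A) ⊇ FIRST(a) = {a}; new: +{a}
  FOLLOW(S)={$}  FOLLOW(A)={$,a}  FOLLOW(B)={}
round 2:
  A→a B: FOLLOW(B) ⊇ FOLLOW(A) ⊇ {$,a}; new: +{$,a}
  FOLLOW(S)={$}  FOLLOW(A)={$,a}  FOLLOW(B)={$,a}
round 3: (no change)
  FOLLOW(S)={$}  FOLLOW(A)={$,a}  FOLLOW(B)={$,a}

FOLLOW(A) = ["$", "a"]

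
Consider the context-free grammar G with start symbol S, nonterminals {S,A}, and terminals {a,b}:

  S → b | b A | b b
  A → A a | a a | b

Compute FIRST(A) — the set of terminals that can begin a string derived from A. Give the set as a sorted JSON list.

Compute FIRST by fixpoint:
pass 1:
  A via A→a a: +{a}
  A via A→b: +{b}
  S via S→b: +{b}
  FIRST[S]={b}  FIRST[A]={a,b}
pass 2: done
  FIRST[S]={b}  FIRST[A]={a,b}

FIRST(A) = ["a", "b"]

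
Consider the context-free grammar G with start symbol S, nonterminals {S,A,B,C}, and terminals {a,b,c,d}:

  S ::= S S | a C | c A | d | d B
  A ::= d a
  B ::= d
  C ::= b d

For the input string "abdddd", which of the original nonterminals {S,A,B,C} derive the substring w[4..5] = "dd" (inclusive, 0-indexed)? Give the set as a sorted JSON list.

Convert to CNF:
  S -> S S | T0 B | T1 C | T3 A | d
  A -> T0 T1
  B -> d
  C -> T2 T0
  T0 -> d
  T1 -> a
  T2 -> b
  T3 -> c

CYK table (by increasing span) — only the sub-triangle for w[4..5]:
  T[4,4] 'd' = {B,S,T0}  orig:{B,S}
  T[5,5] 'd' = {B,S,T0}  orig:{B,S}
  T[4,5] 'dd' = {S}

Original NTs in T[4,5] deriving "dd": ["S"]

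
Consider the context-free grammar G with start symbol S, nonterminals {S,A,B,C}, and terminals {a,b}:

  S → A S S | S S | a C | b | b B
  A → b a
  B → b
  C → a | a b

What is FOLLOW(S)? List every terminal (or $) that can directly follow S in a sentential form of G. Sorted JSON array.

FIRST iteration:
pass 1:
  A via A→b a: +{b}
  B via B→b: +{b}
  C via C→a: +{a}
  S via S→A S S: +{b}
  S via S→a C: +{a}
  FIRST[S]={a,b}  FIRST[A]={b}  FIRST[B]={b}  FIRST[C]={a}
pass 2: done
  FIRST[S]={a,b}  FIRST[A]={b}  FIRST[B]={b}  FIRST[C]={a}

FOLLOW sets:
seed FOLLOW(S) with $
[1]
  S→A S S: FOLLOW(A) ⊇ FIRST(S) = {a,b}; new: +{a,b}
  S→A S S: FOLLOW(S) ⊇ FIRST(S) = {a,b}; new: +{a,b}
  S→a C: FOLLOW(C) ⊇ FOLLOW(S) ⊇ {$,a,b}; new: +{$,a,b}
  S→b B: FOLLOW(B) ⊇ FOLLOW(S) ⊇ {$,a,b}; new: +{$,a,b}
  FOLLOW[S]={$,a,b}  FOLLOW[A]={a,b}  FOLLOW[B]={$,a,b}  FOLLOW[C]={$,a,b}
[2] (stable)
  FOLLOW[S]={$,a,b}  FOLLOW[A]={a,b}  FOLLOW[B]={$,a,b}  FOLLOW[C]={$,a,b}

FOLLOW(S) = ["$", "a", "b"]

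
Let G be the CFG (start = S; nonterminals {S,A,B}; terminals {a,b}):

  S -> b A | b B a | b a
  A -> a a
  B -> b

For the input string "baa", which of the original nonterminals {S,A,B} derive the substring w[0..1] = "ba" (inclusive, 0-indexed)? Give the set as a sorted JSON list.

Convert to CNF:
  S -> T1 A | T1 T0 | T1 X2
  A -> T0 T0
  B -> b
  T0 -> a
  T1 -> b
  X2 -> B T0

Fill CYK table bottom-up, restricted to cells inside w[0..1]:
  [0..0]={B,T1}  "b"  orig:{B}
  [1..1]={T0}  "a"  orig:{}
  [0..1]={S,X2}  "ba"  orig:{S}

Original NTs in T[0,1] deriving "ba": ["S"]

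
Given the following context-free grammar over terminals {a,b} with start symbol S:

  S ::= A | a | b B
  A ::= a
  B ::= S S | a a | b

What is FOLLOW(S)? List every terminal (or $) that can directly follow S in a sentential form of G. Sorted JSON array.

FIRST sets, iterate to fixpoint:
pass 1:
  A via A→a: +{a}
  B via B→a a: +{a}
  B via B→b: +{b}
  S via S→A: +{a}
  S via S→b B: +{b}
  FIRST[S]={a,b}  FIRST[A]={a}  FIRST[B]={a,b}
pass 2: (stable)
  FIRST[S]={a,b}  FIRST[A]={a}  FIRST[B]={a,b}

FOLLOW sets:
initialize: $ ∈ FOLLOW(S)
pass 1:
  B→S S: FOLLOW(S) ⊇ FIRST(S) = {a,b}; new: +{a,b}
  S→A: FOLLOW(A) ⊇ FOLLOW(S) ⊇ {$,a,b}; new: +{$,a,b}
  S→b B: FOLLOW(B) ⊇ FOLLOW(S) ⊇ {$,a,b}; new: +{$,a,b}
  FOLLOW(S)={$,a,b}  FOLLOW(A)={$,a,b}  FOLLOW(B)={$,a,b}
pass 2: done
  FOLLOW(S)={$,a,b}  FOLLOW(A)={$,a,b}  FOLLOW(B)={$,a,b}

FOLLOW(S) = ["$", "a", "b"]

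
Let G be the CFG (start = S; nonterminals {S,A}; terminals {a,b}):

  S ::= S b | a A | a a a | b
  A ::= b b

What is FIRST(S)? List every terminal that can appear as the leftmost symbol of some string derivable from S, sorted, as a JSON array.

FIRST iteration:
pass 1:
  A via A→b b: +{b}
  S via S→a A: +{a}
  S via S→b: +{b}
  FIRST(S)={a,b}  FIRST(A)={b}
pass 2: — fixpoint
  FIRST(S)={a,b}  FIRST(A)={b}

FIRST(S) = ["a", "b"]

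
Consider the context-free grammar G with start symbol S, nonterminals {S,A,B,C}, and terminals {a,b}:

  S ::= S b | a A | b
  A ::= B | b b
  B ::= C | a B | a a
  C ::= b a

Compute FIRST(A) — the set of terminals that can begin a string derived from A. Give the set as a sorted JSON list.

Compute FIRST by fixpoint:
pass 1:
  A via A→b b: +{b}
  B via B→a B: +{a}
  C via C→b a: +{b}
  S via S→a A: +{a}
  S via S→b: +{b}
  S: {a,b}  A: {b}  B: {a}  C: {b}
pass 2:
  A via A→B: +{a}
  B via B→C: +{b}
  S: {a,b}  A: {a,b}  B: {a,b}  C: {b}
pass 3: (stable)
  S: {a,b}  A: {a,b}  B: {a,b}  C: {b}

FIRST(A) = ["a", "b"]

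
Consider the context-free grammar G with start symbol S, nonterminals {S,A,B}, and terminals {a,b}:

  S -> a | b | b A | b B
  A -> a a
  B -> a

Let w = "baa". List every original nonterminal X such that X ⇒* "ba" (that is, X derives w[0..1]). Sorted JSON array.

Convert to CNF:
  S -> T1 A | T1 B | a | b
  A -> T0 T0
  B -> a
  T0 -> a
  T1 -> b

Fill CYK table bottom-up, restricted to cells inside w[0..1]:
  T[0,0] 'b' = {S,T1}  orig:{S}
  T[1,1] 'a' = {B,S,T0}  orig:{B,S}
  T[0,1] 'ba' = {S}

Original NTs in T[0,1] deriving "ba": ["S"]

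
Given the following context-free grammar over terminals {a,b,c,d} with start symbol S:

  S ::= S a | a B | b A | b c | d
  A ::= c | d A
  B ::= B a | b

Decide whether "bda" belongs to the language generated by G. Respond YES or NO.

CNF form of G:
  S -> S T1 | T1 B | T2 A | T2 T3 | d
  A -> T0 A | c
  B -> B T1 | b
  T0 -> d
  T1 -> a
  T2 -> b
  T3 -> c

CYK table (by increasing span):
  T[0,0] 'b' = {B,T2}  orig:{B}
  T[1,1] 'd' = {S,T0}  orig:{S}
  T[2,2] 'a' = {T1}  orig:{}
  T[0,1] 'bd' = ∅
  T[1,2] 'da' = {S}
  T[0,2] 'bda' = ∅

S ∉ T[0,2] ⇒ NO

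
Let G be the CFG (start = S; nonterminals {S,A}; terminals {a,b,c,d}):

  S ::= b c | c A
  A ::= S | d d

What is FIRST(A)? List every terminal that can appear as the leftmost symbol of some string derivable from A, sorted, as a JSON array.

FIRST sets, iterate to fixpoint:
pass 1:
  A via A→d d: +{d}
  S via S→b c: +{b}
  S via S→c A: +{c}
  FIRST[S]={b,c}  FIRST[A]={d}
pass 2:
  A via A→S: +{b,c}
  FIRST[S]={b,c}  FIRST[A]={b,c,d}
pass 3: — fixpoint
  FIRST[S]={b,c}  FIRST[A]={b,c,d}

FIRST(A) = ["b", "c", "d"]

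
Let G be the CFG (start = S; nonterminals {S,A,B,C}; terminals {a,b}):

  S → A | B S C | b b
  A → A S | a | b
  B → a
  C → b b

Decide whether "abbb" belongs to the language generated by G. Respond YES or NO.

CNF form of G:
  S -> A S | B X1 | T0 T0 | a | b
  A -> A S | a | b
  B -> a
  C -> T0 T0
  T0 -> b
  X1 -> S C

CYK fill:
  cell(0,0) a: {A,B,S}
  cell(1,1) b: {A,S,T0}  orig:{A,S}
  cell(2,2) b: {A,S,T0}  orig:{A,S}
  cell(3,3) b: {A,S,T0}  orig:{A,S}
  cell(0,1) ab: {A,S}
  cell(1,2) bb: {A,C,S}
  cell(2,3) bb: {A,C,S}
  cell(0,2) abb: {A,S,X1}  orig:{A,S}
  cell(1,3) bbb: {A,S,X1}  orig:{A,S}
  cell(0,3) abbb: {A,S,X1}  orig:{A,S}

S ∈ T[0,3] ⇒ YES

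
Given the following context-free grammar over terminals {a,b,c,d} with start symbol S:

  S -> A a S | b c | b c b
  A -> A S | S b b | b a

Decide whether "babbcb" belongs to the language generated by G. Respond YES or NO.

CNF form of G:
  S -> A X4 | T0 T2 | T0 X5
  A -> A S | S X3 | T0 T1
  T0 -> b
  T1 -> a
  T2 -> c
  X3 -> T0 T0
  X4 -> T1 S
  X5 -> T2 T0

CYK fill:
  [0..0]={T0}  "b"  orig:{}
  [1..1]={T1}  "a"  orig:{}
  [2..2]={T0}  "b"  orig:{}
  [3..3]={T0}  "b"  orig:{}
  [4..4]={T2}  "c"  orig:{}
  [5..5]={T0}  "b"  orig:{}
  [0..1]={A}  "ba"
  [1..2]=∅  "ab"
  [2..3]={X3}  "bb"  orig:{}
  [3..4]={S}  "bc"
  [4..5]={X5}  "cb"  orig:{}
  [0..2]=∅  "bab"
  [1..3]=∅  "abb"
  [2..4]=∅  "bbc"
  [3..5]={S}  "bcb"
  [0..3]=∅  "babb"
  [1..4]=∅  "abbc"
  [2..5]=∅  "bbcb"
  [0..4]=∅  "babbc"
  [1..5]=∅  "abbcb"
  [0..5]=∅  "babbcb"

S ∉ T[0,5] ⇒ NO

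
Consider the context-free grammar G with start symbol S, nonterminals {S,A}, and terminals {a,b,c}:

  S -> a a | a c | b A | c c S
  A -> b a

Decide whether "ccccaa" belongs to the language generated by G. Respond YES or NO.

Convert to CNF:
  S -> T0 A | T1 T1 | T1 T2 | T2 X3
  A -> T0 T1
  T0 -> b
  T1 -> a
  T2 -> c
  X3 -> T2 S

CYK fill:
  cell(0,0) c: {T2}  orig:{}
  cell(1,1) c: {T2}  orig:{}
  cell(2,2) c: {T2}  orig:{}
  cell(3,3) c: {T2}  orig:{}
  cell(4,4) a: {T1}  orig:{}
  cell(5,5) a: {T1}  orig:{}
  cell(0,1) cc: ∅
  cell(1,2) cc: ∅
  cell(2,3) cc: ∅
  cell(3,4) ca: ∅
  cell(4,5) aa: {S}
  cell(0,2) ccc: ∅
  cell(1,3) ccc: ∅
  cell(2,4) cca: ∅
  cell(3,5) caa: {X3}  orig:{}
  cell(0,3) cccc: ∅
  cell(1,4) ccca: ∅
  cell(2,5) ccaa: {S}
  cell(0,4) cccca: ∅
  cell(1,5) cccaa: {X3}  orig:{}
  cell(0,5) ccccaa: {S}

S ∈ T[0,5] ⇒ YES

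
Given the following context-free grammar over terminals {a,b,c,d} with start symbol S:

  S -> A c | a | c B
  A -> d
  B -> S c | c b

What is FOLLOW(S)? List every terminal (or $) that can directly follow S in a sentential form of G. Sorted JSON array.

FIRST sets, iterate to fixpoint:
round 1:
  A via A→d: +{d}
  B via B→c b: +{c}
  S via S→A c: +{d}
  S via S→a: +{a}
  S via S→c B: +{c}
  FIRST[S]={a,c,d}  FIRST[A]={d}  FIRST[B]={c}
round 2:
  B via B→S c: +{a,d}
  FIRST[S]={a,c,d}  FIRST[A]={d}  FIRST[B]={a,c,d}
round 3: — fixpoint
  FIRST[S]={a,c,d}  FIRST[A]={d}  FIRST[B]={a,c,d}

FOLLOW sets:
FOLLOW(S) := {$}
round 1:
  B→S c: FOLLOW(S) ⊇ FIRST(c) = {c}; new: +{c}
  S→A c: FOLLOW(A) ⊇ FIRST(c) = {c}; new: +{c}
  S→c B: FOLLOW(B) ⊇ FOLLOW(S) ⊇ {$,c}; new: +{$,c}
  S: {$,c}  A: {c}  B: {$,c}
round 2: (stable)
  S: {$,c}  A: {c}  B: {$,c}

FOLLOW(S) = ["$", "c"]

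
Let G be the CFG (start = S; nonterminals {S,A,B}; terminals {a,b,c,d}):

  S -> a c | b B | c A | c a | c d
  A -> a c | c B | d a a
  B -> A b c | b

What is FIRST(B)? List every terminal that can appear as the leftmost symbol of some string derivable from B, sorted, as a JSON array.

Compute FIRST by fixpoint:
iter 1:
  A via A→a c: +{a}
  A via A→c B: +{c}
  A via A→d a a: +{d}
  B via B→A b c: +{a,c,d}
  B via B→b: +{b}
  S via S→a c: +{a}
  S via S→b B: +{b}
  S via S→c A: +{c}
  FIRST[S]={a,b,c}  FIRST[A]={a,c,d}  FIRST[B]={a,b,c,d}
iter 2: (no change)
  FIRST[S]={a,b,c}  FIRST[A]={a,c,d}  FIRST[B]={a,b,c,d}

FIRST(B) = ["a", "b", "c", "d"]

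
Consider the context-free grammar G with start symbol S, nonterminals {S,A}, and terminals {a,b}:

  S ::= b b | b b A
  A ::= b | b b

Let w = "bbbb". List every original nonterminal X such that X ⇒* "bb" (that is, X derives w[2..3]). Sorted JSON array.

Convert to CNF:
  S -> T0 T0 | T0 X1
  A -> T0 T0 | b
  T0 -> b
  X1 -> T0 A

CYK table (by increasing span) (cells [i..j] with 2 ≤ i ≤ j ≤ 3 only):
  [2..2]={A,T0}  "b"  orig:{A}
  [3..3]={A,T0}  "b"  orig:{A}
  [2..3]={A,S,X1}  "bb"  orig:{A,S}

Original NTs in T[2,3] deriving "bb": ["A", "S"]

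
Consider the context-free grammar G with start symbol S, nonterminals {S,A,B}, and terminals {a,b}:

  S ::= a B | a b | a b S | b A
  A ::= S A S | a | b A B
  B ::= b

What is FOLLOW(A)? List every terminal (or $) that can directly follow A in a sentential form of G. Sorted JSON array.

Compute FIRST by fixpoint:
[1]
  A via A→a: +{a}
  A via A→b A B: +{b}
  B via B→b: +{b}
  S via S→a B: +{a}
  S via S→b A: +{b}
  S: {a,b}  A: {a,b}  B: {b}
[2] done
  S: {a,b}  A: {a,b}  B: {b}

Compute FOLLOW by fixpoint:
seed FOLLOW(S) with $
iter 1:
  A→S A S: FOLLOW(S) ⊇ FIRST(A) = {a,b}; new: +{a,b}
  A→S A S: FOLLOW(A) ⊇ FIRST(S) = {a,b}; new: +{a,b}
  A→b A B: FOLLOW(B) ⊇ FOLLOW(A) ⊇ {a,b}; new: +{a,b}
  S→a B: FOLLOW(B) ⊇ FOLLOW(S) ⊇ {$,a,b}; new: +{$}
  S→b A: FOLLOW(A) ⊇ FOLLOW(S) ⊇ {$,a,b}; new: +{$}
  FOLLOW(S)={$,a,b}  FOLLOW(A)={$,a,b}  FOLLOW(B)={$,a,b}
iter 2: (no change)
  FOLLOW(S)={$,a,b}  FOLLOW(A)={$,a,b}  FOLLOW(B)={$,a,b}

FOLLOW(A) = ["$", "a", "b"]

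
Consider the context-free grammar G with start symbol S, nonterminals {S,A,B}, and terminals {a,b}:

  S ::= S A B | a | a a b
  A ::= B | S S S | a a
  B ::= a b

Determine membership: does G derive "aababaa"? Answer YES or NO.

CNF form of G:
  S -> S X3 | T0 X4 | a
  A -> S X2 | T0 T0 | T0 T1
  B -> T0 T1
  T0 -> a
  T1 -> b
  X2 -> S S
  X3 -> A B
  X4 -> T0 T1

Fill CYK table bottom-up:
  [0..0]={S,T0}  "a"  orig:{S}
  [1..1]={S,T0}  "a"  orig:{S}
  [2..2]={T1}  "b"  orig:{}
  [3..3]={S,T0}  "a"  orig:{S}
  [4..4]={T1}  "b"  orig:{}
  [5..5]={S,T0}  "a"  orig:{S}
  [6..6]={S,T0}  "a"  orig:{S}
  [0..1]={A,X2}  "aa"  orig:{A}
  [1..2]={A,B,X4}  "ab"  orig:{A,B}
  [2..3]=∅  "ba"
  [3..4]={A,B,X4}  "ab"  orig:{A,B}
  [4..5]=∅  "ba"
  [5..6]={A,X2}  "aa"  orig:{A}
  [0..2]={S}  "aab"
  [1..3]=∅  "aba"
  [2..4]=∅  "bab"
  [3..5]=∅  "aba"
  [4..6]=∅  "baa"
  [0..3]={X2}  "aaba"  orig:{}
  [1..4]={X3}  "abab"  orig:{}
  [2..5]=∅  "baba"
  [3..6]=∅  "abaa"
  [0..4]={S}  "aabab"
  [1..5]=∅  "ababa"
  [2..6]=∅  "babaa"
  [0..5]={X2}  "aababa"  orig:{}
  [1..6]=∅  "ababaa"
  [0..6]={A}  "aababaa"

S ∉ T[0,6] ⇒ NO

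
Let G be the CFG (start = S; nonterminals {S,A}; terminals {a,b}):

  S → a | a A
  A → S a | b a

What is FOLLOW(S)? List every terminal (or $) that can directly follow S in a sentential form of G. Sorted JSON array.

Compute FIRST by fixpoint:
[1]
  A via A→b a: +{b}
  S via S→a: +{a}
  S: {a}  A: {b}
[2]
  A via A→S a: +{a}
  S: {a}  A: {a,b}
[3] — fixpoint
  S: {a}  A: {a,b}

FOLLOW iteration:
initialize: $ ∈ FOLLOW(S)
round 1:
  A→S a: FOLLOW(S) ⊇ FIRST(a) = {a}; new: +{a}
  S→a A: FOLLOW(A) ⊇ FOLLOW(S) ⊇ {$,a}; new: +{$,a}
  FOLLOW(S)={$,a}  FOLLOW(A)={$,a}
round 2: (no change)
  FOLLOW(S)={$,a}  FOLLOW(A)={$,a}

FOLLOW(S) = ["$", "a"]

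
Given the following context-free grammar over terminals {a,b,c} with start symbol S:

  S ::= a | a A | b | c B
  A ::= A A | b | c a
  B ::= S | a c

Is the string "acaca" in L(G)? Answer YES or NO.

CNF form of G:
  S -> T0 B | T1 A | a | b
  A -> A A | T0 T1 | b
  B -> T0 B | T1 A | T1 T0 | a | b
  T0 -> c
  T1 -> a

Fill CYK table bottom-up:
  cell(0,0) a: {B,S,T1}  orig:{B,S}
  cell(1,1) c: {T0}  orig:{}
  cell(2,2) a: {B,S,T1}  orig:{B,S}
  cell(3,3) c: {T0}  orig:{}
  cell(4,4) a: {B,S,T1}  orig:{B,S}
  cell(0,1) ac: {B}
  cell(1,2) ca: {A,B,S}
  cell(2,3) ac: {B}
  cell(3,4) ca: {A,B,S}
  cell(0,2) aca: {B,S}
  cell(1,3) cac: {B,S}
  cell(2,4) aca: {B,S}
  cell(0,3) acac: ∅
  cell(1,4) caca: {A,B,S}
  cell(0,4) acaca: {B,S}

S ∈ T[0,4] ⇒ YES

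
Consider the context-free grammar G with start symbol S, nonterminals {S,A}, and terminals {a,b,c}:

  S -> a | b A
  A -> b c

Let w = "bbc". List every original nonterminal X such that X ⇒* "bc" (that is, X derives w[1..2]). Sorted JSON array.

CNF form of G:
  S -> T0 A | a
  A -> T0 T1
  T0 -> b
  T1 -> c

CYK table (by increasing span) — only the sub-triangle for w[1..2]:
  cell(1,1) b: {T0}  orig:{}
  cell(2,2) c: {T1}  orig:{}
  cell(1,2) bc: {A}

Original NTs in T[1,2] deriving "bc": ["A"]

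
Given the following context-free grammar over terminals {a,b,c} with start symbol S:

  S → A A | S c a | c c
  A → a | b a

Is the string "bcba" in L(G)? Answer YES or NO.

Convert to CNF:
  S -> A A | S X3 | T2 T2
  A -> T0 T1 | a
  T0 -> b
  T1 -> a
  T2 -> c
  X3 -> T2 T1

CYK table (by increasing span):
  [0..0]={T0}  "b"  orig:{}
  [1..1]={T2}  "c"  orig:{}
  [2..2]={T0}  "b"  orig:{}
  [3..3]={A,T1}  "a"  orig:{A}
  [0..1]=∅  "bc"
  [1..2]=∅  "cb"
  [2..3]={A}  "ba"
  [0..2]=∅  "bcb"
  [1..3]=∅  "cba"
  [0..3]=∅  "bcba"

S ∉ T[0,3] ⇒ NO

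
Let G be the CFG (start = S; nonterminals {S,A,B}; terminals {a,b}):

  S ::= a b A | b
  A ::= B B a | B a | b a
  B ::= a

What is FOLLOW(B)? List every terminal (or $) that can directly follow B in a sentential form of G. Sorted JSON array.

Compute FIRST by fixpoint:
iter 1:
  A via A→b a: +{b}
  B via B→a: +{a}
  S via S→a b A: +{a}
  S via S→b: +{b}
  FIRST[S]={a,b}  FIRST[A]={b}  FIRST[B]={a}
iter 2:
  A via A→B B a: +{a}
  FIRST[S]={a,b}  FIRST[A]={a,b}  FIRST[B]={a}
iter 3: done
  FIRST[S]={a,b}  FIRST[A]={a,b}  FIRST[B]={a}

Compute FOLLOW by fixpoint:
initialize: $ ∈ FOLLOW(S)
pass 1:
  A→B B a: FOLLOW(B) ⊇ FIRST(B) = {a}; new: +{a}
  S→a b A: FOLLOW(A) ⊇ FOLLOW(S) ⊇ {$}; new: +{$}
  FOLLOW[S]={$}  FOLLOW[A]={$}  FOLLOW[B]={a}
pass 2: — fixpoint
  FOLLOW[S]={$}  FOLLOW[A]={$}  FOLLOW[B]={a}

FOLLOW(B) = ["a"]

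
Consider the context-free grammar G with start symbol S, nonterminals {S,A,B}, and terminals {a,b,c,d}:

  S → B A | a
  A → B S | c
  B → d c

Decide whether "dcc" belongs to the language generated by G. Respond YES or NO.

CNF form of G:
  S -> B A | a
  A -> B S | c
  B -> T0 T1
  T0 -> d
  T1 -> c

CYK table (by increasing span):
  [0..0]={T0}  "d"  orig:{}
  [1..1]={A,T1}  "c"  orig:{A}
  [2..2]={A,T1}  "c"  orig:{A}
  [0..1]={B}  "dc"
  [1..2]=∅  "cc"
  [0..2]={S}  "dcc"

S ∈ T[0,2] ⇒ YES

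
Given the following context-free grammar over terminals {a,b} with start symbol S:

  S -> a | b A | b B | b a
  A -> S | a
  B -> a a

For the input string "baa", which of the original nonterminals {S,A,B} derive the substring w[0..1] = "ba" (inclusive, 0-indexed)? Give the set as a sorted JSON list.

Convert to CNF:
  S -> T0 A | T0 B | T0 T1 | a
  A -> T0 A | T0 B | T0 T1 | a
  B -> T1 T1
  T0 -> b
  T1 -> a

Fill CYK table bottom-up, restricted to cells inside w[0..1]:
  cell(0,0) b: {T0}  orig:{}
  cell(1,1) a: {A,S,T1}  orig:{A,S}
  cell(0,1) ba: {A,S}

Original NTs in T[0,1] deriving "ba": ["A", "S"]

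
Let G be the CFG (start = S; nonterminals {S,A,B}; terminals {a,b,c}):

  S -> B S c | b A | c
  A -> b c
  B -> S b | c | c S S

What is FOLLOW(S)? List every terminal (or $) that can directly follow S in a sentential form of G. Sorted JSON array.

Compute FIRST by fixpoint:
iter 1:
  A via A→b c: +{b}
  B via B→c: +{c}
  S via S→B S c: +{c}
  S via S→b A: +{b}
  S: {b,c}  A: {b}  B: {c}
iter 2:
  B via B→S b: +{b}
  S: {b,c}  A: {b}  B: {b,c}
iter 3: (no change)
  S: {b,c}  A: {b}  B: {b,c}

FOLLOW sets:
seed FOLLOW(S) with $
pass 1:
  B→S b: FOLLOW(S) ⊇ FIRST(b) = {b}; new: +{b}
  B→c S S: FOLLOW(S) ⊇ FIRST(S) = {b,c}; new: +{c}
  S→B S c: FOLLOW(B) ⊇ FIRST(S) = {b,c}; new: +{b,c}
  S→b A: FOLLOW(A) ⊇ FOLLOW(S) ⊇ {$,b,c}; new: +{$,b,c}
  FOLLOW[S]={$,b,c}  FOLLOW[A]={$,b,c}  FOLLOW[B]={b,c}
pass 2: done
  FOLLOW[S]={$,b,c}  FOLLOW[A]={$,b,c}  FOLLOW[B]={b,c}

FOLLOW(S) = ["$", "b", "c"]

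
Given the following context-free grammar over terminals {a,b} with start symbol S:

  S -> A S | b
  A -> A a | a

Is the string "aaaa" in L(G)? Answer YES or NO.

CNF form of G:
  S -> A S | b
  A -> A T0 | a
  T0 -> a

Fill CYK table bottom-up:
  T[0,0] 'a' = {A,T0}  orig:{A}
  T[1,1] 'a' = {A,T0}  orig:{A}
  T[2,2] 'a' = {A,T0}  orig:{A}
  T[3,3] 'a' = {A,T0}  orig:{A}
  T[0,1] 'aa' = {A}
  T[1,2] 'aa' = {A}
  T[2,3] 'aa' = {A}
  T[0,2] 'aaa' = {A}
  T[1,3] 'aaa' = {A}
  T[0,3] 'aaaa' = {A}

S ∉ T[0,3] ⇒ NO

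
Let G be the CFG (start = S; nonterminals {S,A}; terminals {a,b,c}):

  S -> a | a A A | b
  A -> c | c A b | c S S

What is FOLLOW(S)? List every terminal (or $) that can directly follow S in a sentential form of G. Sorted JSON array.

FIRST iteration:
round 1:
  A via A→c: +{c}
  S via S→a: +{a}
  S via S→b: +{b}
  FIRST[S]={a,b}  FIRST[A]={c}
round 2: (stable)
  FIRST[S]={a,b}  FIRST[A]={c}

Compute FOLLOW by fixpoint:
FOLLOW(S) := {$}
round 1:
  A→c A b: FOLLOW(A) ⊇ FIRST(b) = {b}; new: +{b}
  A→c S S: FOLLOW(S) ⊇ FIRST(S) = {a,b}; new: +{a,b}
  S→a A A: FOLLOW(A) ⊇ FIRST(A) = {c}; new: +{c}
  S→a A A: FOLLOW(A) ⊇ FOLLOW(S) ⊇ {$,a,b}; new: +{$,a}
  S: {$,a,b}  A: {$,a,b,c}
round 2:
  A→c S S: FOLLOW(S) ⊇ FOLLOW(A) ⊇ {$,a,b,c}; new: +{c}
  S: {$,a,b,c}  A: {$,a,b,c}
round 3: — fixpoint
  S: {$,a,b,c}  A: {$,a,b,c}

FOLLOW(S) = ["$", "a", "b", "c"]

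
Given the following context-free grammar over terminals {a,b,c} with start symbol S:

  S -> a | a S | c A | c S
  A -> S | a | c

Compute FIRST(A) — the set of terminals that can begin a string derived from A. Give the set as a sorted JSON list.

FIRST sets, iterate to fixpoint:
pass 1:
  A via A→a: +{a}
  A via A→c: +{c}
  S via S→a: +{a}
  S via S→c A: +{c}
  FIRST(S)={a,c}  FIRST(A)={a,c}
pass 2: — fixpoint
  FIRST(S)={a,c}  FIRST(A)={a,c}

FIRST(A) = ["a", "c"]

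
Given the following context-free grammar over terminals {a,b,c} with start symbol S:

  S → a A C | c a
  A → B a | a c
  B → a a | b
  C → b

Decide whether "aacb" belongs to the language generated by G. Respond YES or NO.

Convert to CNF:
  S -> T0 X2 | T1 T0
  A -> B T0 | T0 T1
  B -> T0 T0 | b
  C -> b
  T0 -> a
  T1 -> c
  X2 -> A C

CYK table (by increasing span):
  T[0,0] 'a' = {T0}  orig:{}
  T[1,1] 'a' = {T0}  orig:{}
  T[2,2] 'c' = {T1}  orig:{}
  T[3,3] 'b' = {B,C}
  T[0,1] 'aa' = {B}
  T[1,2] 'ac' = {A}
  T[2,3] 'cb' = ∅
  T[0,2] 'aac' = ∅
  T[1,3] 'acb' = {X2}  orig:{}
  T[0,3] 'aacb' = {S}

S ∈ T[0,3] ⇒ YES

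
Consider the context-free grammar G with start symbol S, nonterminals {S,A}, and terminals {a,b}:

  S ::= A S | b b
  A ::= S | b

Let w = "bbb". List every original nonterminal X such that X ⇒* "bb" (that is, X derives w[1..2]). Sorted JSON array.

Convert to CNF:
  S -> A S | T0 T0
  A -> A S | T0 T0 | b
  T0 -> b

Fill CYK table bottom-up, restricted to cells inside w[1..2]:
  [1..1]={A,T0}  "b"  orig:{A}
  [2..2]={A,T0}  "b"  orig:{A}
  [1..2]={A,S}  "bb"

Original NTs in T[1,2] deriving "bb": ["A", "S"]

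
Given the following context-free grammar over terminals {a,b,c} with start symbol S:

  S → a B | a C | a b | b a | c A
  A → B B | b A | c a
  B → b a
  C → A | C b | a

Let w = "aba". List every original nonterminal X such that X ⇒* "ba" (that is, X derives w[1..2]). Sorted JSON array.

CNF form of G:
  S -> T0 T2 | T1 A | T2 B | T2 C | T2 T0
  A -> B B | T0 A | T1 T2
  B -> T0 T2
  C -> B B | C T0 | T0 A | T1 T2 | a
  T0 -> b
  T1 -> c
  T2 -> a

Fill CYK table bottom-up (cells [i..j] with 1 ≤ i ≤ j ≤ 2 only):
  cell(1,1) b: {T0}  orig:{}
  cell(2,2) a: {C,T2}  orig:{C}
  cell(1,2) ba: {B,S}

Original NTs in T[1,2] deriving "ba": ["B", "S"]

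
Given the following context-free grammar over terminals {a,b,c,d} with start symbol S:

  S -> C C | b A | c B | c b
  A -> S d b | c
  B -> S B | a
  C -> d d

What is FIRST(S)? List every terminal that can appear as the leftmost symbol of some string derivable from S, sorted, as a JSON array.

Compute FIRST by fixpoint:
pass 1:
  A via A→c: +{c}
  B via B→a: +{a}
  C via C→d d: +{d}
  S via S→C C: +{d}
  S via S→b A: +{b}
  S via S→c B: +{c}
  FIRST[S]={b,c,d}  FIRST[A]={c}  FIRST[B]={a}  FIRST[C]={d}
pass 2:
  A via A→S d b: +{b,d}
  B via B→S B: +{b,c,d}
  FIRST[S]={b,c,d}  FIRST[A]={b,c,d}  FIRST[B]={a,b,c,d}  FIRST[C]={d}
pass 3: (stable)
  FIRST[S]={b,c,d}  FIRST[A]={b,c,d}  FIRST[B]={a,b,c,d}  FIRST[C]={d}

FIRST(S) = ["b", "c", "d"]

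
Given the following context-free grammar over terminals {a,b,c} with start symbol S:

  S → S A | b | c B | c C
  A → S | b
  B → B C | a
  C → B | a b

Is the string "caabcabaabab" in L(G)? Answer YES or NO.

CNF form of G:
  S -> S A | T0 B | T0 C | b
  A -> S A | T0 B | T0 C | b
  B -> B C | a
  C -> B C | T1 T2 | a
  T0 -> c
  T1 -> a
  T2 -> b

CYK fill:
  T[0,0] 'c' = {T0}  orig:{}
  T[1,1] 'a' = {B,C,T1}  orig:{B,C}
  T[2,2] 'a' = {B,C,T1}  orig:{B,C}
  T[3,3] 'b' = {A,S,T2}  orig:{A,S}
  T[4,4] 'c' = {T0}  orig:{}
  T[5,5] 'a' = {B,C,T1}  orig:{B,C}
  T[6,6] 'b' = {A,S,T2}  orig:{A,S}
  T[7,7] 'a' = {B,C,T1}  orig:{B,C}
  T[8,8] 'a' = {B,C,T1}  orig:{B,C}
  T[9,9] 'b' = {A,S,T2}  orig:{A,S}
  T[10,10] 'a' = {B,C,T1}  orig:{B,C}
  T[11,11] 'b' = {A,S,T2}  orig:{A,S}
  T[0,1] 'ca' = {A,S}
  T[1,2] 'aa' = {B,C}
  T[2,3] 'ab' = {C}
  T[3,4] 'bc' = ∅
  T[4,5] 'ca' = {A,S}
  T[5,6] 'ab' = {C}
  T[6,7] 'ba' = ∅
  T[7,8] 'aa' = {B,C}
  T[8,9] 'ab' = {C}
  T[9,10] 'ba' = ∅
  T[10,11] 'ab' = {C}
  T[0,2] 'caa' = {A,S}
  T[1,3] 'aab' = {B,C}
  T[2,4] 'abc' = ∅
  T[3,5] 'bca' = {A,S}
  T[4,6] 'cab' = {A,S}
  T[5,7] 'aba' = ∅
  T[6,8] 'baa' = ∅
  T[7,9] 'aab' = {B,C}
  T[8,10] 'aba' = ∅
  T[9,11] 'bab' = ∅
  T[0,3] 'caab' = {A,S}
  T[1,4] 'aabc' = ∅
  T[2,5] 'abca' = ∅
  T[3,6] 'bcab' = {A,S}
  T[4,7] 'caba' = ∅
  T[5,8] 'abaa' = ∅
  T[6,9] 'baab' = ∅
  T[7,10] 'aaba' = {B,C}
  T[8,11] 'abab' = ∅
  T[0,4] 'caabc' = ∅
  T[1,5] 'aabca' = ∅
  T[2,6] 'abcab' = ∅
  T[3,7] 'bcaba' = ∅
  T[4,8] 'cabaa' = ∅
  T[5,9] 'abaab' = ∅
  T[6,10] 'baaba' = ∅
  T[7,11] 'aabab' = {B,C}
  T[0,5] 'caabca' = {A,S}
  T[1,6] 'aabcab' = ∅
  T[2,7] 'abcaba' = ∅
  T[3,8] 'bcabaa' = ∅
  T[4,9] 'cabaab' = ∅
  T[5,10] 'abaaba' = ∅
  T[6,11] 'baabab' = ∅
  T[0,6] 'caabcab' = {A,S}
  T[1,7] 'aabcaba' = ∅
  T[2,8] 'abcabaa' = ∅
  T[3,9] 'bcabaab' = ∅
  T[4,10] 'cabaaba' = ∅
  T[5,11] 'abaabab' = ∅
  T[0,7] 'caabcaba' = ∅
  T[1,8] 'aabcabaa' = ∅
  T[2,9] 'abcabaab' = ∅
  T[3,10] 'bcabaaba' = ∅
  T[4,11] 'cabaabab' = ∅
  T[0,8] 'caabcabaa' = ∅
  T[1,9] 'aabcabaab' = ∅
  T[2,10] 'abcabaaba' = ∅
  T[3,11] 'bcabaabab' = ∅
  T[0,9] 'caabcabaab' = ∅
  T[1,10] 'aabcabaaba' = ∅
  T[2,11] 'abcabaabab' = ∅
  T[0,10] 'caabcabaaba' = ∅
  T[1,11] 'aabcabaabab' = ∅
  T[0,11] 'caabcabaabab' = ∅

S ∉ T[0,11] ⇒ NO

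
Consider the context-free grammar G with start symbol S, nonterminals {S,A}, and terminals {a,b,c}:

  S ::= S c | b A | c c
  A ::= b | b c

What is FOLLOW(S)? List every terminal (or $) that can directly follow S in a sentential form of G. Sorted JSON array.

FIRST iteration:
iter 1:
  A via A→b: +{b}
  S via S→b A: +{b}
  S via S→c c: +{c}
  S: {b,c}  A: {b}
iter 2: (stable)
  S: {b,c}  A: {b}

FOLLOW iteration:
seed FOLLOW(S) with $
iter 1:
  S→S c: FOLLOW(S) ⊇ FIRST(c) = {c}; new: +{c}
  S→b A: FOLLOW(A) ⊇ FOLLOW(S) ⊇ {$,c}; new: +{$,c}
  FOLLOW(S)={$,c}  FOLLOW(A)={$,c}
iter 2: done
  FOLLOW(S)={$,c}  FOLLOW(A)={$,c}

FOLLOW(S) = ["$", "c"]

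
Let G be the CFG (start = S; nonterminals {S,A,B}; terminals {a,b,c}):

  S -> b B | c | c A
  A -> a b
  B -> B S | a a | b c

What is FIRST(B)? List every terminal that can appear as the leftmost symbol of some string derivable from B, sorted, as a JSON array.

FIRST iteration:
pass 1:
  A via A→a b: +{a}
  B via B→a a: +{a}
  B via B→b c: +{b}
  S via S→b B: +{b}
  S via S→c: +{c}
  FIRST[S]={b,c}  FIRST[A]={a}  FIRST[B]={a,b}
pass 2: (no change)
  FIRST[S]={b,c}  FIRST[A]={a}  FIRST[B]={a,b}

FIRST(B) = ["a", "b"]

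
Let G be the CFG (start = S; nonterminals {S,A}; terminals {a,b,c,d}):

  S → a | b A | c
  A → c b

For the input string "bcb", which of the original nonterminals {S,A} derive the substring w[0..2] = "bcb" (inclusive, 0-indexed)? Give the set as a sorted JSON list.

Convert to CNF:
  S -> T1 A | a | c
  A -> T0 T1
  T0 -> c
  T1 -> b

CYK table (by increasing span) — only the sub-triangle for w[0..2]:
  cell(0,0) b: {T1}  orig:{}
  cell(1,1) c: {S,T0}  orig:{S}
  cell(2,2) b: {T1}  orig:{}
  cell(0,1) bc: ∅
  cell(1,2) cb: {A}
  cell(0,2) bcb: {S}

Original NTs in T[0,2] deriving "bcb": ["S"]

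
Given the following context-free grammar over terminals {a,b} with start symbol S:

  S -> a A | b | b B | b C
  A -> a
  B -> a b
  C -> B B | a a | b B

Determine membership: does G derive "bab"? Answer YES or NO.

CNF form of G:
  S -> T0 A | T1 B | T1 C | b
  A -> a
  B -> T0 T1
  C -> B B | T0 T0 | T1 B
  T0 -> a
  T1 -> b

Fill CYK table bottom-up:
  cell(0,0) b: {S,T1}  orig:{S}
  cell(1,1) a: {A,T0}  orig:{A}
  cell(2,2) b: {S,T1}  orig:{S}
  cell(0,1) ba: ∅
  cell(1,2) ab: {B}
  cell(0,2) bab: {C,S}

S ∈ T[0,2] ⇒ YES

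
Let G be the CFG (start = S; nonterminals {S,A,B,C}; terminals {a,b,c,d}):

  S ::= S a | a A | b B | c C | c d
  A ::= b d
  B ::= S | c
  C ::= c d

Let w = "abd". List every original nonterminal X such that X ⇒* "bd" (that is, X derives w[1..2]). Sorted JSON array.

Convert to CNF:
  S -> S T2 | T0 B | T2 A | T3 C | T3 T1
  A -> T0 T1
  B -> S T2 | T0 B | T2 A | T3 C | T3 T1 | c
  C -> T3 T1
  T0 -> b
  T1 -> d
  T2 -> a
  T3 -> c

CYK fill, restricted to cells inside w[1..2]:
  cell(1,1) b: {T0}  orig:{}
  cell(2,2) d: {T1}  orig:{}
  cell(1,2) bd: {A}

Original NTs in T[1,2] deriving "bd": ["A"]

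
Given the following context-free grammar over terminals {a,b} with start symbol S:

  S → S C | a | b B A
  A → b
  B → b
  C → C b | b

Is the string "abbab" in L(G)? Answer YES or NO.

CNF form of G:
  S -> S C | T0 X1 | a
  A -> b
  B -> b
  C -> C T0 | b
  T0 -> b
  X1 -> B A

Fill CYK table bottom-up:
  T[0,0] 'a' = {S}
  T[1,1] 'b' = {A,B,C,T0}  orig:{A,B,C}
  T[2,2] 'b' = {A,B,C,T0}  orig:{A,B,C}
  T[3,3] 'a' = {S}
  T[4,4] 'b' = {A,B,C,T0}  orig:{A,B,C}
  T[0,1] 'ab' = {S}
  T[1,2] 'bb' = {C,X1}  orig:{C}
  T[2,3] 'ba' = ∅
  T[3,4] 'ab' = {S}
  T[0,2] 'abb' = {S}
  T[1,3] 'bba' = ∅
  T[2,4] 'bab' = ∅
  T[0,3] 'abba' = ∅
  T[1,4] 'bbab' = ∅
  T[0,4] 'abbab' = ∅

S ∉ T[0,4] ⇒ NO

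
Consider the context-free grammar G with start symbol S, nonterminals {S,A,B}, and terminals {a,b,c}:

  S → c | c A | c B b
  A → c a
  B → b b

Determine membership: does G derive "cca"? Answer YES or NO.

Convert to CNF:
  S -> T0 A | T0 X3 | c
  A -> T0 T1
  B -> T2 T2
  T0 -> c
  T1 -> a
  T2 -> b
  X3 -> B T2

CYK table (by increasing span):
  T[0,0] 'c' = {S,T0}  orig:{S}
  T[1,1] 'c' = {S,T0}  orig:{S}
  T[2,2] 'a' = {T1}  orig:{}
  T[0,1] 'cc' = ∅
  T[1,2] 'ca' = {A}
  T[0,2] 'cca' = {S}

S ∈ T[0,2] ⇒ YES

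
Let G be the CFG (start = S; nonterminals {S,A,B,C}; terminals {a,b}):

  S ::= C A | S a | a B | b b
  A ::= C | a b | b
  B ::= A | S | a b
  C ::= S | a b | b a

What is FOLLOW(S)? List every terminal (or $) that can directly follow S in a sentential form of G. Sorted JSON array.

Compute FIRST by fixpoint:
pass 1:
  A via A→a b: +{a}
  A via A→b: +{b}
  B via B→A: +{a,b}
  C via C→a b: +{a}
  C via C→b a: +{b}
  S via S→C A: +{a,b}
  S: {a,b}  A: {a,b}  B: {a,b}  C: {a,b}
pass 2: — fixpoint
  S: {a,b}  A: {a,b}  B: {a,b}  C: {a,b}

FOLLOW sets:
FOLLOW(S) := {$}
[1]
  S→C A: FOLLOW(C) ⊇ FIRST(A) = {a,b}; new: +{a,b}
  S→C A: FOLLOW(A) ⊇ FOLLOW(S) ⊇ {$}; new: +{$}
  S→S a: FOLLOW(S) ⊇ FIRST(a) = {a}; new: +{a}
  S→a B: FOLLOW(B) ⊇ FOLLOW(S) ⊇ {$,a}; new: +{$,a}
  S: {$,a}  A: {$}  B: {$,a}  C: {a,b}
[2]
  A→C: FOLLOW(C) ⊇ FOLLOW(A) ⊇ {$}; new: +{$}
  B→A: FOLLOW(A) ⊇ FOLLOW(B) ⊇ {$,a}; new: +{a}
  C→S: FOLLOW(S) ⊇ FOLLOW(C) ⊇ {$,a,b}; new: +{b}
  S→C A: FOLLOW(A) ⊇ FOLLOW(S) ⊇ {$,a,b}; new: +{b}
  S→a B: FOLLOW(B) ⊇ FOLLOW(S) ⊇ {$,a,b}; new: +{b}
  S: {$,a,b}  A: {$,a,b}  B: {$,a,b}  C: {$,a,b}
[3] (stable)
  S: {$,a,b}  A: {$,a,b}  B: {$,a,b}  C: {$,a,b}

FOLLOW(S) = ["$", "a", "b"]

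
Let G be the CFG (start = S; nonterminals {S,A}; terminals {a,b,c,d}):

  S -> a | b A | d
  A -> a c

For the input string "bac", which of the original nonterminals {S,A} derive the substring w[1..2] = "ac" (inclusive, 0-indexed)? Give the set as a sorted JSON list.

Convert to CNF:
  S -> T2 A | a | d
  A -> T0 T1
  T0 -> a
  T1 -> c
  T2 -> b

CYK fill — only the sub-triangle for w[1..2]:
  cell(1,1) a: {S,T0}  orig:{S}
  cell(2,2) c: {T1}  orig:{}
  cell(1,2) ac: {A}

Original NTs in T[1,2] deriving "ac": ["A"]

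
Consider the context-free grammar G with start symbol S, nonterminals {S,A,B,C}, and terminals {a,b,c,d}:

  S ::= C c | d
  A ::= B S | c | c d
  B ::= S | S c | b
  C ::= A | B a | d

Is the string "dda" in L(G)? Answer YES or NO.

CNF form of G:
  S -> C T0 | d
  A -> B S | T0 T1 | c
  B -> C T0 | S T0 | b | d
  C -> B S | B T2 | T0 T1 | c | d
  T0 -> c
  T1 -> d
  T2 -> a

Fill CYK table bottom-up:
  cell(0,0) d: {B,C,S,T1}  orig:{B,C,S}
  cell(1,1) d: {B,C,S,T1}  orig:{B,C,S}
  cell(2,2) a: {T2}  orig:{}
  cell(0,1) dd: {A,C}
  cell(1,2) da: {C}
  cell(0,2) dda: ∅

S ∉ T[0,2] ⇒ NO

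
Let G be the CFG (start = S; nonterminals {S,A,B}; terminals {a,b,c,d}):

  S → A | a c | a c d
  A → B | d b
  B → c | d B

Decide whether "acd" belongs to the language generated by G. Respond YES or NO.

Convert to CNF:
  S -> T0 B | T0 T1 | T2 T3 | T2 X4 | c
  A -> T0 B | T0 T1 | c
  B -> T0 B | c
  T0 -> d
  T1 -> b
  T2 -> a
  T3 -> c
  X4 -> T3 T0

CYK fill:
  T[0,0] 'a' = {T2}  orig:{}
  T[1,1] 'c' = {A,B,S,T3}  orig:{A,B,S}
  T[2,2] 'd' = {T0}  orig:{}
  T[0,1] 'ac' = {S}
  T[1,2] 'cd' = {X4}  orig:{}
  T[0,2] 'acd' = {S}

S ∈ T[0,2] ⇒ YES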